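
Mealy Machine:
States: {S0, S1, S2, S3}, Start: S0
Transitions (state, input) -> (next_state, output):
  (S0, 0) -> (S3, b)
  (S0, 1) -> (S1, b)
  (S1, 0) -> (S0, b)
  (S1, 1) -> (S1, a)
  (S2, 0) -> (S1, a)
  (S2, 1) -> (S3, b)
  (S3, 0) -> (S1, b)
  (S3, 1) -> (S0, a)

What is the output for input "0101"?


Step-by-step:
  (S0, 0) -> (S3, b)
  (S3, 1) -> (S0, a)
  (S0, 0) -> (S3, b)
  (S3, 1) -> (S0, a)

"baba"


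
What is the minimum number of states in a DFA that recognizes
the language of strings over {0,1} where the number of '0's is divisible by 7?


States track (count of '0') mod 7.
Need 7 states: one per remainder 0..6; accept = remainder 0.

7


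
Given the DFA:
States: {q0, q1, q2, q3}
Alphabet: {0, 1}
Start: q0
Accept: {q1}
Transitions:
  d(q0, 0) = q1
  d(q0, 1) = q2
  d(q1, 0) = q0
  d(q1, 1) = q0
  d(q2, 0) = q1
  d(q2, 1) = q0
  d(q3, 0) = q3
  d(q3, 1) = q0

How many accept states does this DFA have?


Accept states listed: {q1}
Counting: q1(1)

1


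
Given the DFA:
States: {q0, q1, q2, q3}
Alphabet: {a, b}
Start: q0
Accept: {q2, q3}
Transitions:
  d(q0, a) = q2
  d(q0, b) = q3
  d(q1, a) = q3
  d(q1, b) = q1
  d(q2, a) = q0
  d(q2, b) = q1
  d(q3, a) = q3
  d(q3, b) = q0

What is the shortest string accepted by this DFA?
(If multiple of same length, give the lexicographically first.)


BFS by string length (lex-first path to each state shown):
  len 0: q0<-""
  len 1: q2<-"a", q3<-"b"
Found accept state at length 1.

"a"


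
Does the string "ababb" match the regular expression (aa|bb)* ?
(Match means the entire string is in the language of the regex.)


|string| = 5; first = 'a'; last = 'b'

No, "ababb" does not match (aa|bb)*


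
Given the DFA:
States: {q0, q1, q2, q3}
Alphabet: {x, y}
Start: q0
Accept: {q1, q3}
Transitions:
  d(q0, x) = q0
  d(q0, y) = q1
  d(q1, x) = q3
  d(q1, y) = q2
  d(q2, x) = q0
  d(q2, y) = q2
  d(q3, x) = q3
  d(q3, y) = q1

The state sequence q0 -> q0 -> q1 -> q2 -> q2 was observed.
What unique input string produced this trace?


Trace back each transition to find the symbol:
  q0 --[x]--> q0
  q0 --[y]--> q1
  q1 --[y]--> q2
  q2 --[y]--> q2

"xyyy"


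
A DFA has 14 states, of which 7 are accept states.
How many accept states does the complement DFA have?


Complement swaps accept and non-accept states.
14 - 7 = 7

7


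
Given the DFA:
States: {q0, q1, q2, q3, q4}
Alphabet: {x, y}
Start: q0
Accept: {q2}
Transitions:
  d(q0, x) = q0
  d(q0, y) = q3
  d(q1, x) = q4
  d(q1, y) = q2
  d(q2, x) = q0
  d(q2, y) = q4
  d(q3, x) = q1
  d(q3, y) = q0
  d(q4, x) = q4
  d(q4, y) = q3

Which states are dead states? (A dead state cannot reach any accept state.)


Forward reachability from each state:
  q0 -> reaches accept state q2 (live)
  q1 -> reaches accept state q2 (live)
  q2 -> reaches accept state q2 (live)
  q3 -> reaches accept state q2 (live)
  q4 -> reaches accept state q2 (live)

None (all states can reach an accept state)


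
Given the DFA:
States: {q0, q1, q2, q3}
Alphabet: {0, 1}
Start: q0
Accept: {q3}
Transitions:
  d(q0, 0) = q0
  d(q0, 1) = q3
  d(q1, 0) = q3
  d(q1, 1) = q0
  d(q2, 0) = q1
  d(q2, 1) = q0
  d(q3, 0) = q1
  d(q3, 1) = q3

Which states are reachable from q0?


BFS from q0:
  layer 0: {q0}
  layer 1: {q3}
  layer 2: {q1}

{q0, q1, q3}


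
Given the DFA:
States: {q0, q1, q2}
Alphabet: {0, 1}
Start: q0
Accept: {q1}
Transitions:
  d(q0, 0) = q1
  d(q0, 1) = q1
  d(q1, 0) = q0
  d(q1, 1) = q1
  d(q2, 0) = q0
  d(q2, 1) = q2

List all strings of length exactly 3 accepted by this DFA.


All strings of length 3: 8 total
Accepted: 6

"000", "001", "011", "100", "101", "111"


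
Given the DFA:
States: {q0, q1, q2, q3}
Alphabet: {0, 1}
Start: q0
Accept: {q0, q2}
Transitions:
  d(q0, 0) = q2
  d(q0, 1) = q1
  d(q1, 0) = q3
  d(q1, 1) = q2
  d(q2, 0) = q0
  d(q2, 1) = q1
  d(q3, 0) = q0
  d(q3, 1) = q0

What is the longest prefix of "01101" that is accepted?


Run the DFA, marking each prefix where the state is accepting:
  "" -> q0 [accept]
  "0" -> q2 [accept]
  "01" -> q1 [reject]
  "011" -> q2 [accept]
  "0110" -> q0 [accept]
  "01101" -> q1 [reject]

"0110"


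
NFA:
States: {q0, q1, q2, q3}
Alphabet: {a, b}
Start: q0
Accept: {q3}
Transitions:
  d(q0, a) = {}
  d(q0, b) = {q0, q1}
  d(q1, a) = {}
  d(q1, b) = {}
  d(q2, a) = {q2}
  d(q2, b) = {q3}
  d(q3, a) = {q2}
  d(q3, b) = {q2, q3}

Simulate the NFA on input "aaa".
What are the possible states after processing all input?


Start: {q0}
  --a--> {}
  --a--> {}
  --a--> {}

{} (empty set, no valid transitions)


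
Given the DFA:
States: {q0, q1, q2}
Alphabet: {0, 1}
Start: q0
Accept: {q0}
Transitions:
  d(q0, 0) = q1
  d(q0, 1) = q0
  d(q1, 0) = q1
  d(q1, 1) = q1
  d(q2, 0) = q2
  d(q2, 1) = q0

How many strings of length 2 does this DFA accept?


Enumerating all length-2 strings:
  "00" -> q1 [reject]
  "01" -> q1 [reject]
  "10" -> q1 [reject]
  "11" -> q0 [accept]

1 out of 4


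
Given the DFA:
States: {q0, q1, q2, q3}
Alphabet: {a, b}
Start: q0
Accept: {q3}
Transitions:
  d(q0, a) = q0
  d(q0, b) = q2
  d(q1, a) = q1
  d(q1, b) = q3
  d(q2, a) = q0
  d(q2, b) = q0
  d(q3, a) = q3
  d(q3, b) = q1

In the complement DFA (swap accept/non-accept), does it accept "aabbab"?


Trace: q0 -> q0 -> q0 -> q2 -> q0 -> q0 -> q2
Final: q2
Original accept: {q3}
Complement: q2 is not in original accept

Yes, complement accepts (original rejects)


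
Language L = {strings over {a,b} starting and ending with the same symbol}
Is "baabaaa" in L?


first = 'b', last = 'a'

No, "baabaaa" is not in L


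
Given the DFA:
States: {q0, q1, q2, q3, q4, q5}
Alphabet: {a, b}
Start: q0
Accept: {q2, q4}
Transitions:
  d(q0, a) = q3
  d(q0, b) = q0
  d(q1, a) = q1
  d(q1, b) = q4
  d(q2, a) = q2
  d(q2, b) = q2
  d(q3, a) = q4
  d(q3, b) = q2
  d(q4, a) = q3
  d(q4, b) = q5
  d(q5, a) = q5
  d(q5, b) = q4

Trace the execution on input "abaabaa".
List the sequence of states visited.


Input: abaabaa
d(q0, a) = q3
d(q3, b) = q2
d(q2, a) = q2
d(q2, a) = q2
d(q2, b) = q2
d(q2, a) = q2
d(q2, a) = q2


q0 -> q3 -> q2 -> q2 -> q2 -> q2 -> q2 -> q2


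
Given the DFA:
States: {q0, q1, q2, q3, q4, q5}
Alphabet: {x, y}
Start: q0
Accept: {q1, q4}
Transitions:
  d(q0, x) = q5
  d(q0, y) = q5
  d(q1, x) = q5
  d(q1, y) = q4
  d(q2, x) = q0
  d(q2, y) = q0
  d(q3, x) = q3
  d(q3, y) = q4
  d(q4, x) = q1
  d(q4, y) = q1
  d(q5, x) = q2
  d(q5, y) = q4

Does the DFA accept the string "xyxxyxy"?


Trace: q0 -> q5 -> q4 -> q1 -> q5 -> q4 -> q1 -> q4
Final state: q4
Accept states: {q1, q4}

Yes, accepted (final state q4 is an accept state)


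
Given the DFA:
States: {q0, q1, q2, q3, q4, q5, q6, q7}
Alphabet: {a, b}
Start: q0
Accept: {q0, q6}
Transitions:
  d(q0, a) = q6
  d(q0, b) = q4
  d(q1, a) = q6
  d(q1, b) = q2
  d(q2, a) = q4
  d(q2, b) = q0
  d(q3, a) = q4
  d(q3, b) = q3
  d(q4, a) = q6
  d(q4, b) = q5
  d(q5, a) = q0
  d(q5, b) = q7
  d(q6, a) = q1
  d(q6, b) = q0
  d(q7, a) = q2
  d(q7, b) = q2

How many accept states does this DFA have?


Accept states listed: {q0, q6}
Counting: q0(1) q6(2)

2


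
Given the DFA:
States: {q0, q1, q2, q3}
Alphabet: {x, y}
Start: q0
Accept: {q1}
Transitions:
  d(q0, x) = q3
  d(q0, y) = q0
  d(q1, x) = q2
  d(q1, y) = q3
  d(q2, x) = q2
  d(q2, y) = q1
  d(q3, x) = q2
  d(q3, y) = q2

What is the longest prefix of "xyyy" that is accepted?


Run the DFA, marking each prefix where the state is accepting:
  "" -> q0 [reject]
  "x" -> q3 [reject]
  "xy" -> q2 [reject]
  "xyy" -> q1 [accept]
  "xyyy" -> q3 [reject]

"xyy"


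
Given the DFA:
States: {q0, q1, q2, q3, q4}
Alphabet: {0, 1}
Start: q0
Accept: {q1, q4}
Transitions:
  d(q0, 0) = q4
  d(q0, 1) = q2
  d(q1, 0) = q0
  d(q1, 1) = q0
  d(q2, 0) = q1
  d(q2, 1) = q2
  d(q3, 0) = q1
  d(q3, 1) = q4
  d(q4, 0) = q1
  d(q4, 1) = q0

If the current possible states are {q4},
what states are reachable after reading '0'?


Apply transition on '0' from each current state:
  d(q4, 0) = q1

{q1}


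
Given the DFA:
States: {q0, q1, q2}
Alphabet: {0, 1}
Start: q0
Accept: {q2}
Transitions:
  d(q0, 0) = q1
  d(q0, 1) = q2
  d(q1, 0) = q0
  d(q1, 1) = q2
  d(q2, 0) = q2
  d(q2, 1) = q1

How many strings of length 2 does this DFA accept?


Enumerating all length-2 strings:
  "00" -> q0 [reject]
  "01" -> q2 [accept]
  "10" -> q2 [accept]
  "11" -> q1 [reject]

2 out of 4


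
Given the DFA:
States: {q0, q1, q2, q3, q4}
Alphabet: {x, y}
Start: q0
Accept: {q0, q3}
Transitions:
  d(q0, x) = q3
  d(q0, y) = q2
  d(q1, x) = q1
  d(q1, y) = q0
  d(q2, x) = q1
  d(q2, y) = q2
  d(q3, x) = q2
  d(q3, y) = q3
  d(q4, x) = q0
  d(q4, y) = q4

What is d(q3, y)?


Looking up transition d(q3, y)

q3


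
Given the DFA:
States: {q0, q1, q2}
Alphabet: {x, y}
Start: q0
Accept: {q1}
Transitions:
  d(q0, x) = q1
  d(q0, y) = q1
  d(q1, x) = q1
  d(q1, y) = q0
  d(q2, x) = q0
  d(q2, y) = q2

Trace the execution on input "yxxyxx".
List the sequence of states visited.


Input: yxxyxx
d(q0, y) = q1
d(q1, x) = q1
d(q1, x) = q1
d(q1, y) = q0
d(q0, x) = q1
d(q1, x) = q1


q0 -> q1 -> q1 -> q1 -> q0 -> q1 -> q1


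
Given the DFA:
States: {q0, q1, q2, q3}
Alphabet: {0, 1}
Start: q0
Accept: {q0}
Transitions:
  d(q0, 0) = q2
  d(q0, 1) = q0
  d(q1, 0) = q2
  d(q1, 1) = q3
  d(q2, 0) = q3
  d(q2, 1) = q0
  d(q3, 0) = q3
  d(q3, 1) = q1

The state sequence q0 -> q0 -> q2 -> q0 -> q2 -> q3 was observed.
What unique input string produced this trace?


Trace back each transition to find the symbol:
  q0 --[1]--> q0
  q0 --[0]--> q2
  q2 --[1]--> q0
  q0 --[0]--> q2
  q2 --[0]--> q3

"10100"


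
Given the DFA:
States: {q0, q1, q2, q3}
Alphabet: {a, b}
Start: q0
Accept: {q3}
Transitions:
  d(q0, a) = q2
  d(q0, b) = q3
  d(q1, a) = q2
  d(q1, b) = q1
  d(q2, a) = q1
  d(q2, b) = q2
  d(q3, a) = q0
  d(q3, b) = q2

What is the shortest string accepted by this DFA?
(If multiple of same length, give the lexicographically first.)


BFS by string length (lex-first path to each state shown):
  len 0: q0<-""
  len 1: q2<-"a", q3<-"b"
Found accept state at length 1.

"b"


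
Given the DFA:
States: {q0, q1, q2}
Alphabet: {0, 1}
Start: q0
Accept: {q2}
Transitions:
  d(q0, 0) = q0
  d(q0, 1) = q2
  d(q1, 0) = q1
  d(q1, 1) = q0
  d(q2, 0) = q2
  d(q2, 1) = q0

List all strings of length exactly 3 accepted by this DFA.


All strings of length 3: 8 total
Accepted: 4

"001", "010", "100", "111"


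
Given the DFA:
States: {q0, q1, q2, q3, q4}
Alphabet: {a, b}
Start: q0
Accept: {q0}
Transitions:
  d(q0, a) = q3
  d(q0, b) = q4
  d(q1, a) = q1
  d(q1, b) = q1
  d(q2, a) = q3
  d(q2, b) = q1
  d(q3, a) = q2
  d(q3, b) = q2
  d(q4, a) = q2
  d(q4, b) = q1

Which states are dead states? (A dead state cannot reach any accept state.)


Forward reachability from each state:
  q0 -> reaches accept state q0 (live)
  q1 -> reaches {q1}, no accept state (dead)
  q2 -> reaches {q1, q2, q3}, no accept state (dead)
  q3 -> reaches {q1, q2, q3}, no accept state (dead)
  q4 -> reaches {q1, q2, q3, q4}, no accept state (dead)

{q1, q2, q3, q4}


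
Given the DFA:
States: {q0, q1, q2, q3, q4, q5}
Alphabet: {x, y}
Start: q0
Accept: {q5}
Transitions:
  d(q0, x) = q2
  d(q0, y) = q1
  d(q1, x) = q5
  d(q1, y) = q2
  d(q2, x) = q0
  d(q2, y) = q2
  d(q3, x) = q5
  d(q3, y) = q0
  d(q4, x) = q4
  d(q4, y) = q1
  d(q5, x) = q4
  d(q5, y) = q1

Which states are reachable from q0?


BFS from q0:
  layer 0: {q0}
  layer 1: {q1, q2}
  layer 2: {q5}
  layer 3: {q4}

{q0, q1, q2, q4, q5}


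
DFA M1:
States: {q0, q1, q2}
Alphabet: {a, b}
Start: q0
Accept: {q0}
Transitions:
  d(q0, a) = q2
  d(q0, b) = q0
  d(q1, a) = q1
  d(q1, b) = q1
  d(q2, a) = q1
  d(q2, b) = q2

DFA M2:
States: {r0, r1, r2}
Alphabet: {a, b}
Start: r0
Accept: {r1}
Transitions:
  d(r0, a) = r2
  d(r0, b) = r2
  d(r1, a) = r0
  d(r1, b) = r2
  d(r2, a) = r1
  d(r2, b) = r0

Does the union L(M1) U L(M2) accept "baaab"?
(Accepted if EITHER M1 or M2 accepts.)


M1: final=q1 accepted=False
M2: final=r0 accepted=False

No, union rejects (neither accepts)


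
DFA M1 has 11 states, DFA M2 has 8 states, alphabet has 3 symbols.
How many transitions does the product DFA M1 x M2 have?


Product DFA has 11 * 8 = 88 states.
Each has 3 transitions: 88 * 3 = 264

264


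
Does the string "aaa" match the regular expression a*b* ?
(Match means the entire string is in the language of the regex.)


|string| = 3; first = 'a'; last = 'a'

Yes, "aaa" matches a*b*


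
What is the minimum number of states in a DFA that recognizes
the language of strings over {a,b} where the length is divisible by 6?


States track (length) mod 6.
Need 6 states: one per remainder 0..5; accept = remainder 0.

6


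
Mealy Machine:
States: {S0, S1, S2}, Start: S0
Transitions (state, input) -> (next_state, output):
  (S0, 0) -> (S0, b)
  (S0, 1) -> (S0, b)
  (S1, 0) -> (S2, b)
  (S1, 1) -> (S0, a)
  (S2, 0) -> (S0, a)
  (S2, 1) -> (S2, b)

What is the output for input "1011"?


Step-by-step:
  (S0, 1) -> (S0, b)
  (S0, 0) -> (S0, b)
  (S0, 1) -> (S0, b)
  (S0, 1) -> (S0, b)

"bbbb"


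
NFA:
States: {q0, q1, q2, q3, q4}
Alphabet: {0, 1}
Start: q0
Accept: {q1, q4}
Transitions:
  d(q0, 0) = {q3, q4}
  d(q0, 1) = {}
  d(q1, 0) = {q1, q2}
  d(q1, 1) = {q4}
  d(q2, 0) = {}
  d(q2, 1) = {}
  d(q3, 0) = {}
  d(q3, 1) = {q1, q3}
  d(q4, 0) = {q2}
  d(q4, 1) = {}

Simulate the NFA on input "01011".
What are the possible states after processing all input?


Start: {q0}
  --0--> {q3, q4}
  --1--> {q1, q3}
  --0--> {q1, q2}
  --1--> {q4}
  --1--> {}

{} (empty set, no valid transitions)


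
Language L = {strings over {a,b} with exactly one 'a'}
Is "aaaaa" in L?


count('a') = 5

No, "aaaaa" is not in L


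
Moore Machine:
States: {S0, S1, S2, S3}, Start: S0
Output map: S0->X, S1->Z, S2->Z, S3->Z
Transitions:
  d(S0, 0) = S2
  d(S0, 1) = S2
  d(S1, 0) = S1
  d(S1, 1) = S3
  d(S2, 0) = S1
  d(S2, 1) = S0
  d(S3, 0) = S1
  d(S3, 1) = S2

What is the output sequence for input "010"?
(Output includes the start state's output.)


Start: S0 (output X)
  --0--> S2 (output Z)
  --1--> S0 (output X)
  --0--> S2 (output Z)

"XZXZ"


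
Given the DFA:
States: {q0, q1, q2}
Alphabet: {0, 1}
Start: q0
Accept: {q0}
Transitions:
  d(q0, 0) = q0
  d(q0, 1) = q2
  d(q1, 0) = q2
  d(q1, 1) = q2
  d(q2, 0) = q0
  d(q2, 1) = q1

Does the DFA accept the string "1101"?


Trace: q0 -> q2 -> q1 -> q2 -> q1
Final state: q1
Accept states: {q0}

No, rejected (final state q1 is not an accept state)


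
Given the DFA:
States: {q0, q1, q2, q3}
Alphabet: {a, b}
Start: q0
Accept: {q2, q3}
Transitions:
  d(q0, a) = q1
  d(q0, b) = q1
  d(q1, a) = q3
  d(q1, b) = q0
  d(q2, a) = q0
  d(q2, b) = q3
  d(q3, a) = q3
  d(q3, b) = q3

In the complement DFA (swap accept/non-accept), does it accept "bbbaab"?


Trace: q0 -> q1 -> q0 -> q1 -> q3 -> q3 -> q3
Final: q3
Original accept: {q2, q3}
Complement: q3 is in original accept

No, complement rejects (original accepts)


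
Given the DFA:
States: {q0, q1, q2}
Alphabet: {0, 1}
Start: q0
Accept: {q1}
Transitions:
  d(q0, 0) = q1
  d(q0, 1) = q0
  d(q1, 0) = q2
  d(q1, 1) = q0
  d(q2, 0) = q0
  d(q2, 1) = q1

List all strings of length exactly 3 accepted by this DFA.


All strings of length 3: 8 total
Accepted: 3

"001", "010", "110"


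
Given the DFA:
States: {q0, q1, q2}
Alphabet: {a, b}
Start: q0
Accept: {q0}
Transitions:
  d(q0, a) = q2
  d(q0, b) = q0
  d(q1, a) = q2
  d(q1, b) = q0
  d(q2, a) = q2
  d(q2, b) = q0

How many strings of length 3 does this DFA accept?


Enumerating all length-3 strings:
  "aaa" -> q2 [reject]
  "aab" -> q0 [accept]
  "aba" -> q2 [reject]
  "abb" -> q0 [accept]
  "baa" -> q2 [reject]
  "bab" -> q0 [accept]
  "bba" -> q2 [reject]
  "bbb" -> q0 [accept]

4 out of 8


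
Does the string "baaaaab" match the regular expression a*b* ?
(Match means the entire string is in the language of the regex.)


|string| = 7; first = 'b'; last = 'b'

No, "baaaaab" does not match a*b*


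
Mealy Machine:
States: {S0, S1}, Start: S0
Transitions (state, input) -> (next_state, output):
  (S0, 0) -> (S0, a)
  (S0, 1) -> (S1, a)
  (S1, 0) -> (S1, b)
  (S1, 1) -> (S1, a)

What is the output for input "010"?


Step-by-step:
  (S0, 0) -> (S0, a)
  (S0, 1) -> (S1, a)
  (S1, 0) -> (S1, b)

"aab"


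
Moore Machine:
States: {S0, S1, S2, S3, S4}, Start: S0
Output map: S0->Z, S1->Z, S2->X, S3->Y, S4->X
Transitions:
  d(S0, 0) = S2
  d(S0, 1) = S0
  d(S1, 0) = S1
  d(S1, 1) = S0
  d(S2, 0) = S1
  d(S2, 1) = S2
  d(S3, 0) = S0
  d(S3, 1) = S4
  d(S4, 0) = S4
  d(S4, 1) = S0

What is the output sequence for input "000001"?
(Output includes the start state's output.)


Start: S0 (output Z)
  --0--> S2 (output X)
  --0--> S1 (output Z)
  --0--> S1 (output Z)
  --0--> S1 (output Z)
  --0--> S1 (output Z)
  --1--> S0 (output Z)

"ZXZZZZZ"


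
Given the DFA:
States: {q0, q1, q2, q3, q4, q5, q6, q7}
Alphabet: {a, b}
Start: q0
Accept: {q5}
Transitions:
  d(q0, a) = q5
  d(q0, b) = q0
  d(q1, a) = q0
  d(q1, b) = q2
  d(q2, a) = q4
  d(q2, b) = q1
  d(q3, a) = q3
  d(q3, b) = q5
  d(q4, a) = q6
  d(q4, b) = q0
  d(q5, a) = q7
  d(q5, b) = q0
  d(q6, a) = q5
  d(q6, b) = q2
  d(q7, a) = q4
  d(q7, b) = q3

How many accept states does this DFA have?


Accept states listed: {q5}
Counting: q5(1)

1


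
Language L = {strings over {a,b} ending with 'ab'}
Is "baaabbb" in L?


last two symbols = 'bb'

No, "baaabbb" is not in L


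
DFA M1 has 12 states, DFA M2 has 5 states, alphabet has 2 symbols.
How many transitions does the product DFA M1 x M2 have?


Product DFA has 12 * 5 = 60 states.
Each has 2 transitions: 60 * 2 = 120

120


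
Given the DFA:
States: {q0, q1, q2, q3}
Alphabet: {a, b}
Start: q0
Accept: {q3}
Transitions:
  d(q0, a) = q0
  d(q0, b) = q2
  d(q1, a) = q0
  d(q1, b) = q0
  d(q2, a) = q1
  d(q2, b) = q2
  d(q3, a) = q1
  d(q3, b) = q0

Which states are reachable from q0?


BFS from q0:
  layer 0: {q0}
  layer 1: {q2}
  layer 2: {q1}

{q0, q1, q2}


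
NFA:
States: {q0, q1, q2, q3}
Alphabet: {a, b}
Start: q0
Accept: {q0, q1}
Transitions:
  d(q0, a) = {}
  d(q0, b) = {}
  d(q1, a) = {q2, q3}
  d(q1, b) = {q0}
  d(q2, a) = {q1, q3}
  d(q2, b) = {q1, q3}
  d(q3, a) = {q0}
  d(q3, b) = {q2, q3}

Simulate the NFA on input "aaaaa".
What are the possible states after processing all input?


Start: {q0}
  --a--> {}
  --a--> {}
  --a--> {}
  --a--> {}
  --a--> {}

{} (empty set, no valid transitions)


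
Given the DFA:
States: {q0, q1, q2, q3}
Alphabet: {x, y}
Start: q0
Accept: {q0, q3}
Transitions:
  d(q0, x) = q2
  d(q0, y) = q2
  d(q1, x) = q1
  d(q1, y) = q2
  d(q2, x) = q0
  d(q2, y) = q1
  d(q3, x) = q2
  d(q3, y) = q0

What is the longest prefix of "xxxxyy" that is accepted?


Run the DFA, marking each prefix where the state is accepting:
  "" -> q0 [accept]
  "x" -> q2 [reject]
  "xx" -> q0 [accept]
  "xxx" -> q2 [reject]
  "xxxx" -> q0 [accept]
  "xxxxy" -> q2 [reject]
  "xxxxyy" -> q1 [reject]

"xxxx"


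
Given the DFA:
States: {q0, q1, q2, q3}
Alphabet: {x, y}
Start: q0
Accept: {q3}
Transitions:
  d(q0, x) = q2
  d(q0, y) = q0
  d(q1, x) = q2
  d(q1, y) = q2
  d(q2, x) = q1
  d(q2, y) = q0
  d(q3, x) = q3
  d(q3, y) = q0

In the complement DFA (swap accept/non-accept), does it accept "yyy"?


Trace: q0 -> q0 -> q0 -> q0
Final: q0
Original accept: {q3}
Complement: q0 is not in original accept

Yes, complement accepts (original rejects)


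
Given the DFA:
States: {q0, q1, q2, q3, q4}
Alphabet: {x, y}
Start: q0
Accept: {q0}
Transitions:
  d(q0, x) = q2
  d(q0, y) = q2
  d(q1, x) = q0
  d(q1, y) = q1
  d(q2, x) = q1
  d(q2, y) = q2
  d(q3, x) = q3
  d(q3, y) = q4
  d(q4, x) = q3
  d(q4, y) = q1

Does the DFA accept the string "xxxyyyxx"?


Trace: q0 -> q2 -> q1 -> q0 -> q2 -> q2 -> q2 -> q1 -> q0
Final state: q0
Accept states: {q0}

Yes, accepted (final state q0 is an accept state)


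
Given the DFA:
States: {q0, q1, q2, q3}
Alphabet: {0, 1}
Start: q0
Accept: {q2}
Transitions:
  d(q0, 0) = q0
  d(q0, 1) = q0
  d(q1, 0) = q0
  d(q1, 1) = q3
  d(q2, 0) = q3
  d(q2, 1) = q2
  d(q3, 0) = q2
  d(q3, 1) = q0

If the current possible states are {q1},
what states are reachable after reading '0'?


Apply transition on '0' from each current state:
  d(q1, 0) = q0

{q0}


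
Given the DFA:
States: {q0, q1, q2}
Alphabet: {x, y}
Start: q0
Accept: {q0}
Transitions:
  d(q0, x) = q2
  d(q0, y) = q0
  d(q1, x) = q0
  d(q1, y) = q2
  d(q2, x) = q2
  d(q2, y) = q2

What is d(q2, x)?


Looking up transition d(q2, x)

q2


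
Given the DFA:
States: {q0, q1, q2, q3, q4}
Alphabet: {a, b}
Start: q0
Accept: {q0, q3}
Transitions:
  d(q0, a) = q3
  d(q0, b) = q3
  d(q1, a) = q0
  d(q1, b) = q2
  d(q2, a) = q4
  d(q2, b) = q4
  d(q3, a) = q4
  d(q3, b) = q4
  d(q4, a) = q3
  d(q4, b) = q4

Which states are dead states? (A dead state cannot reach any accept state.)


Forward reachability from each state:
  q0 -> reaches accept state q0 (live)
  q1 -> reaches accept state q0 (live)
  q2 -> reaches accept state q3 (live)
  q3 -> reaches accept state q3 (live)
  q4 -> reaches accept state q3 (live)

None (all states can reach an accept state)


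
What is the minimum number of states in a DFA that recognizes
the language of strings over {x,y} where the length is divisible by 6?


States track (length) mod 6.
Need 6 states: one per remainder 0..5; accept = remainder 0.

6


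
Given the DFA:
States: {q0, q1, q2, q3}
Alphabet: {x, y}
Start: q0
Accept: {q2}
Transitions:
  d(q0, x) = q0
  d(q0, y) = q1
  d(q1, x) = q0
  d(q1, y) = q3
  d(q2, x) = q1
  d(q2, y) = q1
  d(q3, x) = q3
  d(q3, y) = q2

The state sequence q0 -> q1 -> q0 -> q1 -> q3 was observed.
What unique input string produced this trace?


Trace back each transition to find the symbol:
  q0 --[y]--> q1
  q1 --[x]--> q0
  q0 --[y]--> q1
  q1 --[y]--> q3

"yxyy"


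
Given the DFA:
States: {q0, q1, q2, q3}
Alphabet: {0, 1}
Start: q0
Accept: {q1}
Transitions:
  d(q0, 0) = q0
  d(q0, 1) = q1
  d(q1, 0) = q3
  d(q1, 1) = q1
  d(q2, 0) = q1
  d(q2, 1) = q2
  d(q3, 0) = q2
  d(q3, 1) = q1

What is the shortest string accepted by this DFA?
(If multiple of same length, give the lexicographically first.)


BFS by string length (lex-first path to each state shown):
  len 0: q0<-""
  len 1: q0<-"0", q1<-"1"
Found accept state at length 1.

"1"


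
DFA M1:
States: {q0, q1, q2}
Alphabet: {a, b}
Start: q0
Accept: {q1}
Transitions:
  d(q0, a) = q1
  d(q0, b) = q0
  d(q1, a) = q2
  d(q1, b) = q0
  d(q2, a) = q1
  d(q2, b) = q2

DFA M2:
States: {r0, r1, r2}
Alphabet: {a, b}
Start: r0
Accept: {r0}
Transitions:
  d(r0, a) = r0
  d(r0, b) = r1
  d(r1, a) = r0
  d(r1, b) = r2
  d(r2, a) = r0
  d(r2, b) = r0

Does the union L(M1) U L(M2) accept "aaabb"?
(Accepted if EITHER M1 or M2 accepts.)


M1: final=q0 accepted=False
M2: final=r2 accepted=False

No, union rejects (neither accepts)


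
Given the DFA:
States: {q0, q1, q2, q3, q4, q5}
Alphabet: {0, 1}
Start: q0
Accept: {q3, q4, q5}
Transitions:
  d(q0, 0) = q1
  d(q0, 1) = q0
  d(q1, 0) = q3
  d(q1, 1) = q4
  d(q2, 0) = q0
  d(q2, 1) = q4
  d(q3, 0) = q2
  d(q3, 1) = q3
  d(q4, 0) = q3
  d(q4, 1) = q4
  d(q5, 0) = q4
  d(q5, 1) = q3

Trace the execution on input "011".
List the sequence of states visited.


Input: 011
d(q0, 0) = q1
d(q1, 1) = q4
d(q4, 1) = q4


q0 -> q1 -> q4 -> q4


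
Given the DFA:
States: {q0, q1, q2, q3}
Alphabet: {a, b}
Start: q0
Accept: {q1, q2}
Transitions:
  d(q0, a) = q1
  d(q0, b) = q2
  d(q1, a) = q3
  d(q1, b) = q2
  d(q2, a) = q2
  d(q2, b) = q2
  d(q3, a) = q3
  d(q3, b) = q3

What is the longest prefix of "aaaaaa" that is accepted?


Run the DFA, marking each prefix where the state is accepting:
  "" -> q0 [reject]
  "a" -> q1 [accept]
  "aa" -> q3 [reject]
  "aaa" -> q3 [reject]
  "aaaa" -> q3 [reject]
  "aaaaa" -> q3 [reject]
  "aaaaaa" -> q3 [reject]

"a"


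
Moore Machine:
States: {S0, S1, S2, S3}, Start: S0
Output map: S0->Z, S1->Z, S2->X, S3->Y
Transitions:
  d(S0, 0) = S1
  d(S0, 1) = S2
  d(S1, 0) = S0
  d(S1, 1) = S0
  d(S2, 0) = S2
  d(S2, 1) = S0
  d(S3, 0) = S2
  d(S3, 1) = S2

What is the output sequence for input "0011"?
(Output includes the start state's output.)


Start: S0 (output Z)
  --0--> S1 (output Z)
  --0--> S0 (output Z)
  --1--> S2 (output X)
  --1--> S0 (output Z)

"ZZZXZ"


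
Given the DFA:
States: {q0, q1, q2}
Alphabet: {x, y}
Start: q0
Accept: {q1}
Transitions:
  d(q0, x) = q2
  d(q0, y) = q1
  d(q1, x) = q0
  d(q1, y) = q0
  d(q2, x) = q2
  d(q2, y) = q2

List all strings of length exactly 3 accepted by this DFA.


All strings of length 3: 8 total
Accepted: 2

"yxy", "yyy"


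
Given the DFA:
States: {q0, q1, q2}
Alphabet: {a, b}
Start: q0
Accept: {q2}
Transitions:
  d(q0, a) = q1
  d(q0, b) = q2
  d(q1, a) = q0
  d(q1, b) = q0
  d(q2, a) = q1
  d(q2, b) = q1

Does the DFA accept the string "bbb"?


Trace: q0 -> q2 -> q1 -> q0
Final state: q0
Accept states: {q2}

No, rejected (final state q0 is not an accept state)


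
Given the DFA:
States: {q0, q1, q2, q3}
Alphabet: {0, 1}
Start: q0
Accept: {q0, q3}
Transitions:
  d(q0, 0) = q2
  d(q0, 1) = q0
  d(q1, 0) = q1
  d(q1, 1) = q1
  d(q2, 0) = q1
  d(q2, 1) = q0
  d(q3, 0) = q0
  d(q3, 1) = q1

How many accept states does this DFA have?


Accept states listed: {q0, q3}
Counting: q0(1) q3(2)

2


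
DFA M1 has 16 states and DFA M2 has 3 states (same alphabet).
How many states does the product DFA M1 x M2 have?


Product construction pairs every M1 state with every M2 state.
16 * 3 = 48

48


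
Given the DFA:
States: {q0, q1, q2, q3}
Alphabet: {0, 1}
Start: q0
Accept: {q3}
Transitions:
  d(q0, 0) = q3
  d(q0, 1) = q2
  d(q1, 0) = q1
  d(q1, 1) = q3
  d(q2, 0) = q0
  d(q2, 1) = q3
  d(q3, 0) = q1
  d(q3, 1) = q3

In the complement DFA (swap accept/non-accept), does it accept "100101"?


Trace: q0 -> q2 -> q0 -> q3 -> q3 -> q1 -> q3
Final: q3
Original accept: {q3}
Complement: q3 is in original accept

No, complement rejects (original accepts)


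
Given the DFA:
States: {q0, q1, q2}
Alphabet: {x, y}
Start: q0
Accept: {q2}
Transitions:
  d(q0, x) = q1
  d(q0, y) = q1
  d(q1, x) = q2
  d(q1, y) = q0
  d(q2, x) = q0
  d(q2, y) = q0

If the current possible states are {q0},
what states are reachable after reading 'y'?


Apply transition on 'y' from each current state:
  d(q0, y) = q1

{q1}


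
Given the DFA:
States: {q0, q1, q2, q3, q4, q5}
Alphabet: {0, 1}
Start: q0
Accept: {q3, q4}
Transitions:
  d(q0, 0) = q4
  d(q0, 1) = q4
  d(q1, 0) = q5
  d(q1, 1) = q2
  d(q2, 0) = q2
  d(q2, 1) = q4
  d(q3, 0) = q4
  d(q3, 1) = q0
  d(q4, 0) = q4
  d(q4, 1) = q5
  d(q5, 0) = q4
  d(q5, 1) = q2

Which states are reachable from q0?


BFS from q0:
  layer 0: {q0}
  layer 1: {q4}
  layer 2: {q5}
  layer 3: {q2}

{q0, q2, q4, q5}


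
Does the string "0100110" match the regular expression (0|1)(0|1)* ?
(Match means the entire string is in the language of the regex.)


|string| = 7; first = '0'; last = '0'

Yes, "0100110" matches (0|1)(0|1)*


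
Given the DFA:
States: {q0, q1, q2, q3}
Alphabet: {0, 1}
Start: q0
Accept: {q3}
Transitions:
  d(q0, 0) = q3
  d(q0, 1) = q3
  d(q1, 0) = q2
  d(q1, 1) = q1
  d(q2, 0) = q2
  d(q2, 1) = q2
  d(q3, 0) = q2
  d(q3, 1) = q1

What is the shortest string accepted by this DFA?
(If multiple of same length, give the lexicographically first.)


BFS by string length (lex-first path to each state shown):
  len 0: q0<-""
  len 1: q3<-"0"
Found accept state at length 1.

"0"


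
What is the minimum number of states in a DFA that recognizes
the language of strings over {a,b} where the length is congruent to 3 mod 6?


States track (length) mod 6.
Need 6 states: one per remainder 0..5; accept = remainder 3.

6


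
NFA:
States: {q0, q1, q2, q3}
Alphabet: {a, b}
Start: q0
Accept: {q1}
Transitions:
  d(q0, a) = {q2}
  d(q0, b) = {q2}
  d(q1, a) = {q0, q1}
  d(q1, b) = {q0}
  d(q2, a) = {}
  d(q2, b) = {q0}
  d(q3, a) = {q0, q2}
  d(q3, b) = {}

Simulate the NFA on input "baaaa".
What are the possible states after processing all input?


Start: {q0}
  --b--> {q2}
  --a--> {}
  --a--> {}
  --a--> {}
  --a--> {}

{} (empty set, no valid transitions)


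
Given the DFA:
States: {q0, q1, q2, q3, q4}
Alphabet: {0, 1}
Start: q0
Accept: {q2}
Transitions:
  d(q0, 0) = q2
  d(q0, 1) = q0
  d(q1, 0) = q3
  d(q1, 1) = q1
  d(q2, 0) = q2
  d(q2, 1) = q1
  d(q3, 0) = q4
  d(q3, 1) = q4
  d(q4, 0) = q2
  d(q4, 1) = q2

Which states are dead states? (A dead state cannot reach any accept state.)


Forward reachability from each state:
  q0 -> reaches accept state q2 (live)
  q1 -> reaches accept state q2 (live)
  q2 -> reaches accept state q2 (live)
  q3 -> reaches accept state q2 (live)
  q4 -> reaches accept state q2 (live)

None (all states can reach an accept state)


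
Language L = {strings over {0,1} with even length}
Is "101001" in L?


length = 6; 6 mod 2 = 0

Yes, "101001" is in L


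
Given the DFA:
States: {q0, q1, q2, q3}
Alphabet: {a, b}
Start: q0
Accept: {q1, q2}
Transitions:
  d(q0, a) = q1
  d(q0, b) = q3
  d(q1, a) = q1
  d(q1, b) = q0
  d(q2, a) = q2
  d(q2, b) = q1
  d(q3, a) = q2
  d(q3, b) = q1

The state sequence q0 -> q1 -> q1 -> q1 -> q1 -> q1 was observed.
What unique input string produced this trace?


Trace back each transition to find the symbol:
  q0 --[a]--> q1
  q1 --[a]--> q1
  q1 --[a]--> q1
  q1 --[a]--> q1
  q1 --[a]--> q1

"aaaaa"


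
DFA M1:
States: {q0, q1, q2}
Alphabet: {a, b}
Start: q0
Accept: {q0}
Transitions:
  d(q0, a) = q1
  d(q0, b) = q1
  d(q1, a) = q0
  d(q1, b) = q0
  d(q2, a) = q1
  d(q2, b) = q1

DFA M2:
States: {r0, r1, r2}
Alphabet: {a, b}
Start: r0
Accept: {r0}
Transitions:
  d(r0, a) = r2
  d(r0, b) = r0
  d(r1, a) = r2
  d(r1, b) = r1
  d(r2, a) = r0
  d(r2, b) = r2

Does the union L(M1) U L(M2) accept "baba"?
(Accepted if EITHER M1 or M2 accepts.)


M1: final=q0 accepted=True
M2: final=r0 accepted=True

Yes, union accepts


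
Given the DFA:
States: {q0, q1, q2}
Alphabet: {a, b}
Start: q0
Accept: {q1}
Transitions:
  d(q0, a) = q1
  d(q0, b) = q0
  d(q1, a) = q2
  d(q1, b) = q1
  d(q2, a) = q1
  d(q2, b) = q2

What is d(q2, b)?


Looking up transition d(q2, b)

q2


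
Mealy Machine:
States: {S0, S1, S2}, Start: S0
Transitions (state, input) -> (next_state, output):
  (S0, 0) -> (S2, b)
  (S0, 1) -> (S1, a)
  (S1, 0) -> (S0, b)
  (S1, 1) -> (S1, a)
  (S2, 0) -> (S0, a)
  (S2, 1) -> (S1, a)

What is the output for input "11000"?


Step-by-step:
  (S0, 1) -> (S1, a)
  (S1, 1) -> (S1, a)
  (S1, 0) -> (S0, b)
  (S0, 0) -> (S2, b)
  (S2, 0) -> (S0, a)

"aabba"


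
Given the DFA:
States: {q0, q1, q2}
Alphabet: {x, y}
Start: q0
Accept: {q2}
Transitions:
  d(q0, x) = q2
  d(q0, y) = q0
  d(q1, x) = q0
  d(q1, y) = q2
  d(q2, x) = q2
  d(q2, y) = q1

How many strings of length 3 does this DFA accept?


Enumerating all length-3 strings:
  "xxx" -> q2 [accept]
  "xxy" -> q1 [reject]
  "xyx" -> q0 [reject]
  "xyy" -> q2 [accept]
  "yxx" -> q2 [accept]
  "yxy" -> q1 [reject]
  "yyx" -> q2 [accept]
  "yyy" -> q0 [reject]

4 out of 8


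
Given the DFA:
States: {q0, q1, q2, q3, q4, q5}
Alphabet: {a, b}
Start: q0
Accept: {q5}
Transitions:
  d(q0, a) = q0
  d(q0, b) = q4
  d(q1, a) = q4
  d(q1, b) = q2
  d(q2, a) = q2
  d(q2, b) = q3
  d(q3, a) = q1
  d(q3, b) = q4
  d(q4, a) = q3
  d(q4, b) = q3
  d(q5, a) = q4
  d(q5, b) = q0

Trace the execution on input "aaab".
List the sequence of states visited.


Input: aaab
d(q0, a) = q0
d(q0, a) = q0
d(q0, a) = q0
d(q0, b) = q4


q0 -> q0 -> q0 -> q0 -> q4


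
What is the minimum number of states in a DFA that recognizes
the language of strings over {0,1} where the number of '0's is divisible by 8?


States track (count of '0') mod 8.
Need 8 states: one per remainder 0..7; accept = remainder 0.

8


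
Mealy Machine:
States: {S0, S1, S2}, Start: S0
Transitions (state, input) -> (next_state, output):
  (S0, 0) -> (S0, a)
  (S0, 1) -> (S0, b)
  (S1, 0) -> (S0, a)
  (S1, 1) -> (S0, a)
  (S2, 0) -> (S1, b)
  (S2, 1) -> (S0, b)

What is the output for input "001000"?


Step-by-step:
  (S0, 0) -> (S0, a)
  (S0, 0) -> (S0, a)
  (S0, 1) -> (S0, b)
  (S0, 0) -> (S0, a)
  (S0, 0) -> (S0, a)
  (S0, 0) -> (S0, a)

"aabaaa"


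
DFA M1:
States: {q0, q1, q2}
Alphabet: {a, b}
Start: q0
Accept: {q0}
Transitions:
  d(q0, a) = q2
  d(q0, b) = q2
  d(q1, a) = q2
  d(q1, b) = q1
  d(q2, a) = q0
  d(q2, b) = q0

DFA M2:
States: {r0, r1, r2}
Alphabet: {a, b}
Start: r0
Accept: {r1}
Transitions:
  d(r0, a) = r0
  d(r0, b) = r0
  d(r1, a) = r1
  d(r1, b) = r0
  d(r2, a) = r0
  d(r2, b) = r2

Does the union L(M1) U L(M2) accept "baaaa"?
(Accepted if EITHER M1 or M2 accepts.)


M1: final=q2 accepted=False
M2: final=r0 accepted=False

No, union rejects (neither accepts)


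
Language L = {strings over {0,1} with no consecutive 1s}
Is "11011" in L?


'11' occurs at index 0

No, "11011" is not in L


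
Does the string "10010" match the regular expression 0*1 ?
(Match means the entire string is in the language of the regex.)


|string| = 5; first = '1'; last = '0'

No, "10010" does not match 0*1


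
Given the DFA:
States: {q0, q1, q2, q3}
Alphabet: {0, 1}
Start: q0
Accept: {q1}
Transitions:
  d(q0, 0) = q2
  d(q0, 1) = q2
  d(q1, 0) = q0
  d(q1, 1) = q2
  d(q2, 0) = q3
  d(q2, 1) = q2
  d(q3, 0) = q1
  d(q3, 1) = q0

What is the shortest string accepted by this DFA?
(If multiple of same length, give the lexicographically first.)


BFS by string length (lex-first path to each state shown):
  len 0: q0<-""
  len 1: q2<-"0"
  len 2: q2<-"01", q3<-"00"
  len 3: q0<-"001", q1<-"000", q2<-"011", q3<-"010"
Found accept state at length 3.

"000"


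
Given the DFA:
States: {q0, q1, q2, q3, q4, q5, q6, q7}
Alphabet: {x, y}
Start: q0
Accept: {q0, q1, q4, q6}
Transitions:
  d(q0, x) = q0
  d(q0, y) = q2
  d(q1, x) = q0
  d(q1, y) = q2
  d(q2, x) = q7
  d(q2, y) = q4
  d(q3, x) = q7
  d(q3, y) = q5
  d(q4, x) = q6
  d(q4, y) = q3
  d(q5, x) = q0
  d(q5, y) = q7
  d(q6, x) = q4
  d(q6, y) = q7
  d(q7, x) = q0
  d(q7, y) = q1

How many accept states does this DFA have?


Accept states listed: {q0, q1, q4, q6}
Counting: q0(1) q1(2) q4(3) q6(4)

4


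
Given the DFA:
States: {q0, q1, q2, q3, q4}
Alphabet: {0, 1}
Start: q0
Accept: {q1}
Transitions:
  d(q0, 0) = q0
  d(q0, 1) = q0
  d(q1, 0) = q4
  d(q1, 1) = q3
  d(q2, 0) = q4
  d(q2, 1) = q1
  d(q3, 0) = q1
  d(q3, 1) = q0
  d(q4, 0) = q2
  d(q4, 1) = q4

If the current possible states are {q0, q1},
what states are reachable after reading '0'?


Apply transition on '0' from each current state:
  d(q0, 0) = q0
  d(q1, 0) = q4

{q0, q4}


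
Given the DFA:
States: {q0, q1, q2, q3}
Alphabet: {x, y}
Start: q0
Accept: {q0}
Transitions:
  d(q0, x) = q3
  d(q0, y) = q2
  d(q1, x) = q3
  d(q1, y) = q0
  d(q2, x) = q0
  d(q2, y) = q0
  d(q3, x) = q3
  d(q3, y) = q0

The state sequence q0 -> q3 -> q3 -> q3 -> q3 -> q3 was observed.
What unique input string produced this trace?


Trace back each transition to find the symbol:
  q0 --[x]--> q3
  q3 --[x]--> q3
  q3 --[x]--> q3
  q3 --[x]--> q3
  q3 --[x]--> q3

"xxxxx"


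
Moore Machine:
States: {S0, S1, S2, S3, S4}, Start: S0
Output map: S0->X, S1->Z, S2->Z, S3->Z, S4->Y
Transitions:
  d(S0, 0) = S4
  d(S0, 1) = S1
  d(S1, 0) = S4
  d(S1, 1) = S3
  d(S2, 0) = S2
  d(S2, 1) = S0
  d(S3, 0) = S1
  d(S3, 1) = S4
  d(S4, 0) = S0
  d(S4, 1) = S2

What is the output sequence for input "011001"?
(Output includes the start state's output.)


Start: S0 (output X)
  --0--> S4 (output Y)
  --1--> S2 (output Z)
  --1--> S0 (output X)
  --0--> S4 (output Y)
  --0--> S0 (output X)
  --1--> S1 (output Z)

"XYZXYXZ"


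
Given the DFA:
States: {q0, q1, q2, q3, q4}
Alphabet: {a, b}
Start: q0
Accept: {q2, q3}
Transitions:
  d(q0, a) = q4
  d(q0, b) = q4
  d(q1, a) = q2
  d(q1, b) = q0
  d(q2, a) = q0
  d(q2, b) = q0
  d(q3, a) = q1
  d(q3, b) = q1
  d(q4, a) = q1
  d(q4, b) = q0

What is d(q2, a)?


Looking up transition d(q2, a)

q0


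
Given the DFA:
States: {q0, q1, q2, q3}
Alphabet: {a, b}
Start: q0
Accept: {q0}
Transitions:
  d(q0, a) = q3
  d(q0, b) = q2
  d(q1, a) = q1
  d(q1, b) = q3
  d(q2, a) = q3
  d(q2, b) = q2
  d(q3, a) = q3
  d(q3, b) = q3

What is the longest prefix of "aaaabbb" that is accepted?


Run the DFA, marking each prefix where the state is accepting:
  "" -> q0 [accept]
  "a" -> q3 [reject]
  "aa" -> q3 [reject]
  "aaa" -> q3 [reject]
  "aaaa" -> q3 [reject]
  "aaaab" -> q3 [reject]
  "aaaabb" -> q3 [reject]
  "aaaabbb" -> q3 [reject]

""


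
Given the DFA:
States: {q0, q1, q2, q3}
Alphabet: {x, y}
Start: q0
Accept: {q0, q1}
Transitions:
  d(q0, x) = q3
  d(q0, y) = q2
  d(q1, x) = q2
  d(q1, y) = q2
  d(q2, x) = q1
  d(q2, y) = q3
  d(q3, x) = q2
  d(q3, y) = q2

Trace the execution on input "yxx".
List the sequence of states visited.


Input: yxx
d(q0, y) = q2
d(q2, x) = q1
d(q1, x) = q2


q0 -> q2 -> q1 -> q2


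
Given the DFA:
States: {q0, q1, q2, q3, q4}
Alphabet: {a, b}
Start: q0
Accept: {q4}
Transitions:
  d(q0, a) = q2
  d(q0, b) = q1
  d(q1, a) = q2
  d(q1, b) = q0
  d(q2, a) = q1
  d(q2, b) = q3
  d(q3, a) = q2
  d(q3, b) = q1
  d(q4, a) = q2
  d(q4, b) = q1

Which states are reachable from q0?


BFS from q0:
  layer 0: {q0}
  layer 1: {q1, q2}
  layer 2: {q3}

{q0, q1, q2, q3}


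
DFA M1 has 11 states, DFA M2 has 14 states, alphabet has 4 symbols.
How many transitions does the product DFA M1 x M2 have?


Product DFA has 11 * 14 = 154 states.
Each has 4 transitions: 154 * 4 = 616

616


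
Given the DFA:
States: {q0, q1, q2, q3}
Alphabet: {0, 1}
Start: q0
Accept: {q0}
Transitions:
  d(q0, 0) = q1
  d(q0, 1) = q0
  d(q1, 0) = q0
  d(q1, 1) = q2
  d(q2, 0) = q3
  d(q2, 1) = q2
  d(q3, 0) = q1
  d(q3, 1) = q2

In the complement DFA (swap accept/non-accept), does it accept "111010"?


Trace: q0 -> q0 -> q0 -> q0 -> q1 -> q2 -> q3
Final: q3
Original accept: {q0}
Complement: q3 is not in original accept

Yes, complement accepts (original rejects)


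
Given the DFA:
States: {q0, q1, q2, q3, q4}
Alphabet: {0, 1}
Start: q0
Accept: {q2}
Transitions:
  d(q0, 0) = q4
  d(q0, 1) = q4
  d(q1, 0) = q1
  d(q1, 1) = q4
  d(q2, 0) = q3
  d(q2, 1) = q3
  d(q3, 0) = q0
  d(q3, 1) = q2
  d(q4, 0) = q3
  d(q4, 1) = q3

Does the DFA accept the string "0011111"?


Trace: q0 -> q4 -> q3 -> q2 -> q3 -> q2 -> q3 -> q2
Final state: q2
Accept states: {q2}

Yes, accepted (final state q2 is an accept state)


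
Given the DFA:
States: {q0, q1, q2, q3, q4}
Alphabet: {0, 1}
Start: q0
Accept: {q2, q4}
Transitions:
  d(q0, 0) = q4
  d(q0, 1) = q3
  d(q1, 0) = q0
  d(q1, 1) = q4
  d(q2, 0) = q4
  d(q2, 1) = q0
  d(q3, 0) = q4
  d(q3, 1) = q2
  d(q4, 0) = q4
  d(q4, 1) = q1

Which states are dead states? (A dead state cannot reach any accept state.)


Forward reachability from each state:
  q0 -> reaches accept state q2 (live)
  q1 -> reaches accept state q2 (live)
  q2 -> reaches accept state q2 (live)
  q3 -> reaches accept state q2 (live)
  q4 -> reaches accept state q2 (live)

None (all states can reach an accept state)


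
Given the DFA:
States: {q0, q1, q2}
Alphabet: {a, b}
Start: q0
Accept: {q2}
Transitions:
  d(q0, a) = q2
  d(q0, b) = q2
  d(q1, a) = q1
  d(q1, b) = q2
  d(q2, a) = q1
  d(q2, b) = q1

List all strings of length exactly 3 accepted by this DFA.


All strings of length 3: 8 total
Accepted: 4

"aab", "abb", "bab", "bbb"


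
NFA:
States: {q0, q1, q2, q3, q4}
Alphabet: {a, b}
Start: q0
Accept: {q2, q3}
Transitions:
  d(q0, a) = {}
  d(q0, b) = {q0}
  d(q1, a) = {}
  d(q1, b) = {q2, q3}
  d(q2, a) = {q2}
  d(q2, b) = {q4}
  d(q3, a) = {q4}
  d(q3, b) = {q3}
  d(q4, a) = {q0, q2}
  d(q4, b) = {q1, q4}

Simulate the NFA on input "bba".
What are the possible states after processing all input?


Start: {q0}
  --b--> {q0}
  --b--> {q0}
  --a--> {}

{} (empty set, no valid transitions)


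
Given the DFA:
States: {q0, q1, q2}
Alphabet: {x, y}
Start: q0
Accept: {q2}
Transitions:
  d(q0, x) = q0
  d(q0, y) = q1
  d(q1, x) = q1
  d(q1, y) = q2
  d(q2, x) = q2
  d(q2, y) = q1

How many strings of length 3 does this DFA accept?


Enumerating all length-3 strings:
  "xxx" -> q0 [reject]
  "xxy" -> q1 [reject]
  "xyx" -> q1 [reject]
  "xyy" -> q2 [accept]
  "yxx" -> q1 [reject]
  "yxy" -> q2 [accept]
  "yyx" -> q2 [accept]
  "yyy" -> q1 [reject]

3 out of 8
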